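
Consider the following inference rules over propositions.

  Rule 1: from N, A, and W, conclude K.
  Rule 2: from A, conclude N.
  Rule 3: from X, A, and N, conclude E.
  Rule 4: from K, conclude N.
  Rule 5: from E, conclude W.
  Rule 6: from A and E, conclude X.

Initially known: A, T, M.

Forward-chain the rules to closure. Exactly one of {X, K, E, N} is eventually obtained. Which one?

From A, Rule 2 gives N.
X would need A and E (Rule 6), but E is never established. E would need X, A, and N (Rule 3), but X is never established. K would need N, A, and W (Rule 1), but W is never established.

N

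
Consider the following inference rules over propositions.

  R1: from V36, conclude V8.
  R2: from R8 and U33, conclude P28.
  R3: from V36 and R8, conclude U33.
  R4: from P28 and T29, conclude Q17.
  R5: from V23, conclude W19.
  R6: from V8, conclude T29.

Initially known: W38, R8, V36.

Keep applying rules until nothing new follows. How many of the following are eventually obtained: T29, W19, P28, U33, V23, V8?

From V36 and R8, R3 gives U33.
From V36, R1 gives V8.
V8 holds, so T29 follows (R6).
From R8 and U33, R2 gives P28.
T29: reached.
W19 would need V23 (R5), but V23 is never established.
P28: reached.
U33: reached.
No rule produces V23, and it is not given.
V8: reached.
Reached: T29, P28, U33, and V8 — 4 of the 6.

4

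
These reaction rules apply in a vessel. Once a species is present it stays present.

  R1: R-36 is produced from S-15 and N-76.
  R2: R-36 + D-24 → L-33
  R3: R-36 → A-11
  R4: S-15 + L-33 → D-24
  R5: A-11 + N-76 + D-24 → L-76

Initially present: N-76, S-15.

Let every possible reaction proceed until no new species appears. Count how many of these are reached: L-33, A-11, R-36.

S-15 and N-76 present → R-36 forms (R1).
R-36 present → A-11 forms (R3).
L-33 would need R-36 and D-24 (R2), but D-24 never forms.
A-11: reached.
R-36: reached.
Reached: A-11 and R-36 — 2 of the 3.

2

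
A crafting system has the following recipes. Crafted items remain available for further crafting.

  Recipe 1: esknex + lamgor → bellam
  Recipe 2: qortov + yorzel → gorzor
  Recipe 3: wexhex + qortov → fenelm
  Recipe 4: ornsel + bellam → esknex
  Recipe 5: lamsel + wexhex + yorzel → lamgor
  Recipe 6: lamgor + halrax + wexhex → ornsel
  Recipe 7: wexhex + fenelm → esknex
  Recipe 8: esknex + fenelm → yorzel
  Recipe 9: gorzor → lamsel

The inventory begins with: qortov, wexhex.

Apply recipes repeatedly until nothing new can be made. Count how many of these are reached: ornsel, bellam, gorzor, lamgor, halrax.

3

Using Recipe 3, wexhex and qortov make fenelm.
wexhex + fenelm → esknex (Recipe 7).
esknex + fenelm → yorzel (Recipe 8).
qortov + yorzel → gorzor (Recipe 2).
gorzor → lamsel (Recipe 9).
lamsel + wexhex + yorzel → lamgor (Recipe 5).
esknex + lamgor → bellam (Recipe 1).
ornsel would need lamgor, halrax, and wexhex (Recipe 6), but halrax is never obtained.
bellam: reached.
gorzor: reached.
lamgor: reached.
No rule produces halrax, and it is not given.
Reached: bellam, gorzor, and lamgor — 3 of the 5.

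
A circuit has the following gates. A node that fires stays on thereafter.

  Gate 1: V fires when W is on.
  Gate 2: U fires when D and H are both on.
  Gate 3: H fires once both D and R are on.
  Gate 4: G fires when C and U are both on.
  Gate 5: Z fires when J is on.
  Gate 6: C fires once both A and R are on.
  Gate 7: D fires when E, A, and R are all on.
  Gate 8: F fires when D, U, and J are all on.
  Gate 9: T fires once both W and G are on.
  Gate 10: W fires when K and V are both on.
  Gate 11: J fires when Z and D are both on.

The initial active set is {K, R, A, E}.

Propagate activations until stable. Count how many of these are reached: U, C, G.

Gate 6: A and R on → C on.
E, A, and R are on, so D fires (Gate 7).
D and R are on, so H fires (Gate 3).
Gate 2: D and H on → U on.
Gate 4: C and U on → G on.
U: reached.
C: reached.
G: reached.
All 3 are reached.

3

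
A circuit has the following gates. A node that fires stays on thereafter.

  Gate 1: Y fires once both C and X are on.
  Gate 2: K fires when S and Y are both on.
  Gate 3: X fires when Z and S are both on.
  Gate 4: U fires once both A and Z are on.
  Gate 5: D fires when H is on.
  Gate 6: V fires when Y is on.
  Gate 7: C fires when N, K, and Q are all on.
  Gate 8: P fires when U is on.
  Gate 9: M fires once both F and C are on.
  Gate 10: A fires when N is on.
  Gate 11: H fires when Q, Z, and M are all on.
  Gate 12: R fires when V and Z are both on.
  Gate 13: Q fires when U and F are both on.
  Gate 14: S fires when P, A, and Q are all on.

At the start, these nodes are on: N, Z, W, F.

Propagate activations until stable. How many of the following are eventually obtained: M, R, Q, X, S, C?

Gate 10: N on → A on.
Gate 4: A and Z on → U on.
Gate 13: U and F on → Q on.
U is on, so P fires (Gate 8).
Gate 14: P, A, and Q on → S on.
Z and S are on, so X fires (Gate 3).
M would need F and C (Gate 9), but C never turns on.
R would need V and Z (Gate 12), but V never turns on.
Q: reached.
X: reached.
S: reached.
C would need N, K, and Q (Gate 7), but K never turns on.
Reached: Q, X, and S — 3 of the 6.

3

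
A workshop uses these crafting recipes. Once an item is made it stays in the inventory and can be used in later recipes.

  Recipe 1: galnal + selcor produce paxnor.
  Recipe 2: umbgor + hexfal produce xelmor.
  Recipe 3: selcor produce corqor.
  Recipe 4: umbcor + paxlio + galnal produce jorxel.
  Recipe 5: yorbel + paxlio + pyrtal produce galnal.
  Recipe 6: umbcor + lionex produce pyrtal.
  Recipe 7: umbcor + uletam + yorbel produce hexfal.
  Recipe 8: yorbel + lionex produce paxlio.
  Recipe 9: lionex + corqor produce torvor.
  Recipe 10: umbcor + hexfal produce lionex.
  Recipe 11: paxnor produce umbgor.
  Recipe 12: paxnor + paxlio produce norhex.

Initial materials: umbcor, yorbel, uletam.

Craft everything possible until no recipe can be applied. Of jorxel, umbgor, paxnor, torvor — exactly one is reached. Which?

umbcor + uletam + yorbel → hexfal (Recipe 7).
umbcor + hexfal → lionex (Recipe 10).
yorbel + lionex → paxlio (Recipe 8).
umbcor + lionex → pyrtal (Recipe 6).
Using Recipe 5, yorbel, paxlio, and pyrtal make galnal.
Using Recipe 4, umbcor, paxlio, and galnal make jorxel.
paxnor would need galnal and selcor (Recipe 1), but selcor is never obtained. umbgor would need paxnor (Recipe 11), but paxnor is never obtained. torvor would need lionex and corqor (Recipe 9), but corqor is never obtained.

jorxel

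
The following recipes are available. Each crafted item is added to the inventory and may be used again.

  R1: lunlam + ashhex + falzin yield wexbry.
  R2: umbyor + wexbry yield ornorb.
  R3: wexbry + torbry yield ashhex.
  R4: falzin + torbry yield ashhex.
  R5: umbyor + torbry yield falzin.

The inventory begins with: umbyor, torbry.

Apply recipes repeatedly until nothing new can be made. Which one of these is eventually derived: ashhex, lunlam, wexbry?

umbyor + torbry → falzin (R5).
falzin + torbry → ashhex (R4).
No rule produces lunlam, and it is not given. wexbry would need lunlam, ashhex, and falzin (R1), but lunlam is never obtained.

ashhex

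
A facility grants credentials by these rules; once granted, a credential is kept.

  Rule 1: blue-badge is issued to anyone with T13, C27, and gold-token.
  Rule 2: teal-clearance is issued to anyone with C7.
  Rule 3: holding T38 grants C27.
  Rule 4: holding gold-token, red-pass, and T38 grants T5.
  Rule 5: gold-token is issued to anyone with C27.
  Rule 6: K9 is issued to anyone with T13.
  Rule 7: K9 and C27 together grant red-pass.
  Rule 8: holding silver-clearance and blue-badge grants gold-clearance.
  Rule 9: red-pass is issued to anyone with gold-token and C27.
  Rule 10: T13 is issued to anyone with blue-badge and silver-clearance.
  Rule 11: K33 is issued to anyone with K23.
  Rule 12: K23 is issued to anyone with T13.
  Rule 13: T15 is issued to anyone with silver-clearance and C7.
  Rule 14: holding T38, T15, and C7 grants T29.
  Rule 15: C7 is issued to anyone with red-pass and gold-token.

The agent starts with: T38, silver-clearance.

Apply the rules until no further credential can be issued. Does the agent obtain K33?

K33 would need K23 (Rule 11), but K23 is never granted.

No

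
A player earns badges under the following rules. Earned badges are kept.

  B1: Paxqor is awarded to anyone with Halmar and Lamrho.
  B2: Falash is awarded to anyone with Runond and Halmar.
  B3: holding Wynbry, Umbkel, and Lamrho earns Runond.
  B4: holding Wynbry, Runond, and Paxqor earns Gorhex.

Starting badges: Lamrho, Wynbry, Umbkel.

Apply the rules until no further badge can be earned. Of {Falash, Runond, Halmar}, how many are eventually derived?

With Wynbry, Umbkel, and Lamrho, Runond is earned (B3).
Falash would need Runond and Halmar (B2), but Halmar is never earned.
Runond: reached.
No rule produces Halmar, and it is not given.
Reached: Runond — 1 of the 3.

1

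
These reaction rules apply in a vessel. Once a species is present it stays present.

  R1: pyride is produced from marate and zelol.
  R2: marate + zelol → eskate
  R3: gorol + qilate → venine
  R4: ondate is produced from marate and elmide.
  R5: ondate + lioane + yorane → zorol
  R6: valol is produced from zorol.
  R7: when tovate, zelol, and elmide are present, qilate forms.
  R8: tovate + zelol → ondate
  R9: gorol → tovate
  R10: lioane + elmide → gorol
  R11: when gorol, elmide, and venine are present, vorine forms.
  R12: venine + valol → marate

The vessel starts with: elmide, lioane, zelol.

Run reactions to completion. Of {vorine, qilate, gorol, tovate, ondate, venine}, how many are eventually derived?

6

lioane and elmide present → gorol forms (R10).
gorol present → tovate forms (R9).
tovate and zelol present → ondate forms (R8).
tovate, zelol, and elmide present → qilate forms (R7).
gorol and qilate present → venine forms (R3).
gorol, elmide, and venine present → vorine forms (R11).
vorine: reached.
qilate: reached.
gorol: reached.
tovate: reached.
ondate: reached.
venine: reached.
All 6 are reached.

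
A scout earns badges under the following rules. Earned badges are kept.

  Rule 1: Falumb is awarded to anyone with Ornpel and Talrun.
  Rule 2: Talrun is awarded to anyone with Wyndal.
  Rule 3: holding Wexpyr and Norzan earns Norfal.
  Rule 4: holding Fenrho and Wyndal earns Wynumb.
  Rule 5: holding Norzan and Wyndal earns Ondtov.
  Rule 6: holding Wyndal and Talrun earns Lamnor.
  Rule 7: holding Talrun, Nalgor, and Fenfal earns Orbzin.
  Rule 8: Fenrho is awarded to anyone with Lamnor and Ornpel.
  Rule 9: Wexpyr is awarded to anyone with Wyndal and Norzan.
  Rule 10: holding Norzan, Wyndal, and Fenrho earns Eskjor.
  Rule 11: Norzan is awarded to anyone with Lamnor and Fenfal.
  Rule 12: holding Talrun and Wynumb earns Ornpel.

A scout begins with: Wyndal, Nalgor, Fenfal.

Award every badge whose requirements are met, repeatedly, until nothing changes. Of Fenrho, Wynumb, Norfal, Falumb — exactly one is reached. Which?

Norfal

With Wyndal, Talrun is earned (Rule 2).
With Wyndal and Talrun, Lamnor is earned (Rule 6).
With Lamnor and Fenfal, Norzan is earned (Rule 11).
With Wyndal and Norzan, Wexpyr is earned (Rule 9).
With Wexpyr and Norzan, Norfal is earned (Rule 3).
Fenrho would need Lamnor and Ornpel (Rule 8), but Ornpel is never earned. Falumb would need Ornpel and Talrun (Rule 1), but Ornpel is never earned. Wynumb would need Fenrho and Wyndal (Rule 4), but Fenrho is never earned.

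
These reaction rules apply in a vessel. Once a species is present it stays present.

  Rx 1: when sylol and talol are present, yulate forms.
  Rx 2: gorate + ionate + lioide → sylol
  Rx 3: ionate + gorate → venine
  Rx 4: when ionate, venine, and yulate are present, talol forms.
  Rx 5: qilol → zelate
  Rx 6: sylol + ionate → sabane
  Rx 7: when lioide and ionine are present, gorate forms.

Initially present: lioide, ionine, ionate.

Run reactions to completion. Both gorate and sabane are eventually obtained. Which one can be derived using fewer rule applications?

gorate

gorate: lioide and ionine present → gorate forms (Rx 7). [1 rule application]
sabane: lioide and ionine present → gorate forms (Rx 7). gorate, ionate, and lioide present → sylol forms (Rx 2). sylol and ionate present → sabane forms (Rx 6). [3 rule applications]
gorate needs fewer.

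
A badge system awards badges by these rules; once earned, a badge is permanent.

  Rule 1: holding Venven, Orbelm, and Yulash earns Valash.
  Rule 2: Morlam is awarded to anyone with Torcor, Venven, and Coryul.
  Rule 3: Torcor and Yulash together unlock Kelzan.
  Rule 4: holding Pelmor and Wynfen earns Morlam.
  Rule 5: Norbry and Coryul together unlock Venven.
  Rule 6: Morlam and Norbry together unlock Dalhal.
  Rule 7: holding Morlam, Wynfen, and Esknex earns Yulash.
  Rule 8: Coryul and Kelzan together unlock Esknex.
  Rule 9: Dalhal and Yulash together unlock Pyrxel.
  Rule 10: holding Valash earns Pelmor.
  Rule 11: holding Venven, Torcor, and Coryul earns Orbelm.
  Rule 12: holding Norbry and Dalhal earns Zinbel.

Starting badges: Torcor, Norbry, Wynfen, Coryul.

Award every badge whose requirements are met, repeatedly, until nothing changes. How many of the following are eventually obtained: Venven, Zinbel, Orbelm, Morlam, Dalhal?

With Norbry and Coryul, Venven is earned (Rule 5).
With Torcor, Venven, and Coryul, Morlam is earned (Rule 2).
With Venven, Torcor, and Coryul, Orbelm is earned (Rule 11).
With Morlam and Norbry, Dalhal is earned (Rule 6).
With Norbry and Dalhal, Zinbel is earned (Rule 12).
Venven: reached.
Zinbel: reached.
Orbelm: reached.
Morlam: reached.
Dalhal: reached.
All 5 are reached.

5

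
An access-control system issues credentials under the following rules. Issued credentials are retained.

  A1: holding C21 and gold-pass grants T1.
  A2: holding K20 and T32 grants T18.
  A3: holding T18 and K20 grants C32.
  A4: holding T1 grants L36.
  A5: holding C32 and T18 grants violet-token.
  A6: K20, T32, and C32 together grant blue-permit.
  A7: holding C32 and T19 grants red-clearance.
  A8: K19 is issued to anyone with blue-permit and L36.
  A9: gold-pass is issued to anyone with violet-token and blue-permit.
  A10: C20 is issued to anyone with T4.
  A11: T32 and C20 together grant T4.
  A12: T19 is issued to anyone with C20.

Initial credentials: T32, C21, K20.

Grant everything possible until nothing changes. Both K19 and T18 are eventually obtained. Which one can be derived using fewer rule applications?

T18: Holding K20 and T32 grants T18 (A2). [1 rule application]
K19: Holding K20 and T32 grants T18 (A2). Holding T18 and K20 grants C32 (A3). Holding C32 and T18 grants violet-token (A5). Holding K20, T32, and C32 grants blue-permit (A6). Holding violet-token and blue-permit grants gold-pass (A9). Holding C21 and gold-pass grants T1 (A1). Holding T1 grants L36 (A4). Holding blue-permit and L36 grants K19 (A8). [8 rule applications]
T18 needs fewer.

T18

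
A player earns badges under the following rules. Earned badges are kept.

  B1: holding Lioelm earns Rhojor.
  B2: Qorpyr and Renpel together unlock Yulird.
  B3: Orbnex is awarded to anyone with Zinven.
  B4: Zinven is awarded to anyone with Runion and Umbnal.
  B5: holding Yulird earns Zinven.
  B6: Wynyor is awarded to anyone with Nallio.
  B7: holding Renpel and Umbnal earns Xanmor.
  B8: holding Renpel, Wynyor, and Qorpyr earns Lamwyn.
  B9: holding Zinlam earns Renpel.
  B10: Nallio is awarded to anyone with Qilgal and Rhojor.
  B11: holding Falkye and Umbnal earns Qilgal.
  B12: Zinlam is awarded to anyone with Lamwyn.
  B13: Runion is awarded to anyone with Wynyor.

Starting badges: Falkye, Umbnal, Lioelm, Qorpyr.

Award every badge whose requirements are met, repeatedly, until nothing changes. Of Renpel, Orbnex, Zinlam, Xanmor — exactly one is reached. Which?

Orbnex

With Falkye and Umbnal, Qilgal is earned (B11).
With Lioelm, Rhojor is earned (B1).
With Qilgal and Rhojor, Nallio is earned (B10).
With Nallio, Wynyor is earned (B6).
With Wynyor, Runion is earned (B13).
With Runion and Umbnal, Zinven is earned (B4).
With Zinven, Orbnex is earned (B3).
Zinlam would need Lamwyn (B12), but Lamwyn is never earned. Renpel would need Zinlam (B9), but Zinlam is never earned. Xanmor would need Renpel and Umbnal (B7), but Renpel is never earned.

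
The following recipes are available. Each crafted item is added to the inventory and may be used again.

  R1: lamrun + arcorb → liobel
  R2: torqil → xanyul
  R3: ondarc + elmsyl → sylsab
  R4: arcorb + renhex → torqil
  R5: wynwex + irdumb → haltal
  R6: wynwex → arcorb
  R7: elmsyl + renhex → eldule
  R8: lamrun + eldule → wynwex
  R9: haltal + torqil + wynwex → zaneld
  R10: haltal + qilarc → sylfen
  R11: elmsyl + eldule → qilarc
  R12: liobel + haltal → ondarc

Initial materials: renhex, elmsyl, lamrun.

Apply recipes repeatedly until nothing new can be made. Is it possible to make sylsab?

No

sylsab would need ondarc and elmsyl (R3), but ondarc is never obtained.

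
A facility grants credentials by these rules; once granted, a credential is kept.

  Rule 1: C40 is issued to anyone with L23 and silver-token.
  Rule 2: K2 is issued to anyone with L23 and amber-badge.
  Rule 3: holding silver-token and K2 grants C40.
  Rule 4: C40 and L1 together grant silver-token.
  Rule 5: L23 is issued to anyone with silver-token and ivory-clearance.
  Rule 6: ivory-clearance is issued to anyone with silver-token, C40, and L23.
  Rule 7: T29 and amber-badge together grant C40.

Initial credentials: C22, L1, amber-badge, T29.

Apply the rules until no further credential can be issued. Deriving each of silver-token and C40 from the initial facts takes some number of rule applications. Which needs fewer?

C40: Holding T29 and amber-badge grants C40 (Rule 7). [1 rule application]
silver-token: Holding T29 and amber-badge grants C40 (Rule 7). Holding C40 and L1 grants silver-token (Rule 4). [2 rule applications]
C40 needs fewer.

C40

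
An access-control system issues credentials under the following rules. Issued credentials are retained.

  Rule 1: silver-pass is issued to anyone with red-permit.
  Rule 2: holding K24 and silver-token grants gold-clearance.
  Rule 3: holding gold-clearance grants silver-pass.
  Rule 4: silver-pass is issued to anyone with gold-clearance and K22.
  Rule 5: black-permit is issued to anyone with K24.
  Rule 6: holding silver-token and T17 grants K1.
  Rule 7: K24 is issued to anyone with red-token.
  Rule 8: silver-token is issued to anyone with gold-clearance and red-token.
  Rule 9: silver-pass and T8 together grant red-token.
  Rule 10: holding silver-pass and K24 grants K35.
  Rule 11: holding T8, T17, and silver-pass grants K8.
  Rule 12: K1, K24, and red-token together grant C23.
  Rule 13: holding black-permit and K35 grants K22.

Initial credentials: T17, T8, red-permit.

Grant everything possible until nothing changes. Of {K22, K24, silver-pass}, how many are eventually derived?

3

Holding red-permit grants silver-pass (Rule 1).
Holding silver-pass and T8 grants red-token (Rule 9).
Holding red-token grants K24 (Rule 7).
Holding K24 grants black-permit (Rule 5).
Holding silver-pass and K24 grants K35 (Rule 10).
Holding black-permit and K35 grants K22 (Rule 13).
K22: reached.
K24: reached.
silver-pass: reached.
All 3 are reached.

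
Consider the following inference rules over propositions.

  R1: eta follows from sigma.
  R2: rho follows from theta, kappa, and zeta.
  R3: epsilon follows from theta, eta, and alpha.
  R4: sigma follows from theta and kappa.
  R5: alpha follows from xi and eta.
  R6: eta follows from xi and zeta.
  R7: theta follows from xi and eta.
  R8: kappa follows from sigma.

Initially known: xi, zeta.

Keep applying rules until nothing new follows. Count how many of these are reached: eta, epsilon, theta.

3

xi and zeta hold, so eta follows (R6).
xi and eta hold, so alpha follows (R5).
From xi and eta, R7 gives theta.
theta, eta, and alpha hold, so epsilon follows (R3).
eta: reached.
epsilon: reached.
theta: reached.
All 3 are reached.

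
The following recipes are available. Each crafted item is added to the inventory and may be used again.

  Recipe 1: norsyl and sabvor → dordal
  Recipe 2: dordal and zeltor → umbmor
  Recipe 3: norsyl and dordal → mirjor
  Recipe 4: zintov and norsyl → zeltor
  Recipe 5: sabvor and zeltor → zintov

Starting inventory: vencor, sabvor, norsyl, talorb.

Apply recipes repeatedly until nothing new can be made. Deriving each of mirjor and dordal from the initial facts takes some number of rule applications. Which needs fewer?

dordal

dordal: norsyl and sabvor → dordal (Recipe 1). [1 rule application]
mirjor: Using Recipe 1, norsyl and sabvor make dordal. Using Recipe 3, norsyl and dordal make mirjor. [2 rule applications]
dordal needs fewer.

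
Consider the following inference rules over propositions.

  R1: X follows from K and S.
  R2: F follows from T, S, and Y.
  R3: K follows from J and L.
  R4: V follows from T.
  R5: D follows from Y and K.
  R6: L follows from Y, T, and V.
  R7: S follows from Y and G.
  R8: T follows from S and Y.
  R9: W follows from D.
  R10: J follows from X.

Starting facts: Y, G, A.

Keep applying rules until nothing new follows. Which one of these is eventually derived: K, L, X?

L

Y and G hold, so S follows (R7).
From S and Y, R8 gives T.
T holds, so V follows (R4).
Y, T, and V hold, so L follows (R6).
X would need K and S (R1), but K is never established. K would need J and L (R3), but J is never established.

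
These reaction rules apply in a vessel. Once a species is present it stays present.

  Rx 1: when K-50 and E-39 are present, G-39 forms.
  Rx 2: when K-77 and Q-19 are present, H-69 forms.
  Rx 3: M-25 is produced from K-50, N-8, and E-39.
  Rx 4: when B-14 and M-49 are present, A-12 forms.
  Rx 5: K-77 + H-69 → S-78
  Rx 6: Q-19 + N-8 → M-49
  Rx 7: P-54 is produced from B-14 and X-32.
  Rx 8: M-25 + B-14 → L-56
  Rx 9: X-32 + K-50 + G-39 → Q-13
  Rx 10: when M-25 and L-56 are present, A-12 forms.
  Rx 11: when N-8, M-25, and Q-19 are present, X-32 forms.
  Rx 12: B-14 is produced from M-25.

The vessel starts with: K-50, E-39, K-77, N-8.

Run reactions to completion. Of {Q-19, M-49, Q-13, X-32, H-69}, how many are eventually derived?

No rule produces Q-19, and it is not given.
M-49 would need Q-19 and N-8 (Rx 6), but Q-19 never forms.
Q-13 would need X-32, K-50, and G-39 (Rx 9), but X-32 never forms.
X-32 would need N-8, M-25, and Q-19 (Rx 11), but Q-19 never forms.
H-69 would need K-77 and Q-19 (Rx 2), but Q-19 never forms.
None of the 5 are reached.

0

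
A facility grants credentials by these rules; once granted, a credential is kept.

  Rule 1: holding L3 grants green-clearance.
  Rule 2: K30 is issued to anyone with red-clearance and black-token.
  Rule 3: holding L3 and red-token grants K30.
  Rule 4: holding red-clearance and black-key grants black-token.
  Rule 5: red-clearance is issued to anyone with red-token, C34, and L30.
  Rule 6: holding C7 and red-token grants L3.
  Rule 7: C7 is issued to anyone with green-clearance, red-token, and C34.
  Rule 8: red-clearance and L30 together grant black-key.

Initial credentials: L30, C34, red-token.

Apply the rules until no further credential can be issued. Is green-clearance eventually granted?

green-clearance would need L3 (Rule 1), but L3 is never granted.

No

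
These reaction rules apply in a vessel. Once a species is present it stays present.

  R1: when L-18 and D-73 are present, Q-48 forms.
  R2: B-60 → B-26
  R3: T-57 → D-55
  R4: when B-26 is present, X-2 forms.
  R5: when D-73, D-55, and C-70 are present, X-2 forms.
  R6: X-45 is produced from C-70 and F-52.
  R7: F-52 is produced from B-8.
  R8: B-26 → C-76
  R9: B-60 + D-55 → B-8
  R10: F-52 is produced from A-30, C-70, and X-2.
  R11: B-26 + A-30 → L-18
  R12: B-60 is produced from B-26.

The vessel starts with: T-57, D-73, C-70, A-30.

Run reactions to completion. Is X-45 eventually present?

T-57 present → D-55 forms (R3).
D-73, D-55, and C-70 present → X-2 forms (R5).
A-30, C-70, and X-2 present → F-52 forms (R10).
C-70 and F-52 present → X-45 forms (R6).

Yes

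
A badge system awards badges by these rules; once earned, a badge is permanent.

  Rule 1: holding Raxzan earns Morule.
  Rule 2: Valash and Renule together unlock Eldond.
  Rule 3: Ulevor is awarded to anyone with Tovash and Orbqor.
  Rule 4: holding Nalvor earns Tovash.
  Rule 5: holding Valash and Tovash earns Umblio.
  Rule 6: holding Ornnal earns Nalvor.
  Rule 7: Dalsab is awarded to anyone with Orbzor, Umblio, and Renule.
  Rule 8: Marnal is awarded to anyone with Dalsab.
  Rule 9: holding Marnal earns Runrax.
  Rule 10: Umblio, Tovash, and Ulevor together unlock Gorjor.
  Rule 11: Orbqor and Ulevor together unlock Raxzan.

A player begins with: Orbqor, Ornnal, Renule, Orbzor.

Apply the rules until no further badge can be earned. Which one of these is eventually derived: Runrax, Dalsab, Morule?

Morule

With Ornnal, Nalvor is earned (Rule 6).
With Nalvor, Tovash is earned (Rule 4).
With Tovash and Orbqor, Ulevor is earned (Rule 3).
With Orbqor and Ulevor, Raxzan is earned (Rule 11).
With Raxzan, Morule is earned (Rule 1).
Dalsab would need Orbzor, Umblio, and Renule (Rule 7), but Umblio is never earned. Runrax would need Marnal (Rule 9), but Marnal is never earned.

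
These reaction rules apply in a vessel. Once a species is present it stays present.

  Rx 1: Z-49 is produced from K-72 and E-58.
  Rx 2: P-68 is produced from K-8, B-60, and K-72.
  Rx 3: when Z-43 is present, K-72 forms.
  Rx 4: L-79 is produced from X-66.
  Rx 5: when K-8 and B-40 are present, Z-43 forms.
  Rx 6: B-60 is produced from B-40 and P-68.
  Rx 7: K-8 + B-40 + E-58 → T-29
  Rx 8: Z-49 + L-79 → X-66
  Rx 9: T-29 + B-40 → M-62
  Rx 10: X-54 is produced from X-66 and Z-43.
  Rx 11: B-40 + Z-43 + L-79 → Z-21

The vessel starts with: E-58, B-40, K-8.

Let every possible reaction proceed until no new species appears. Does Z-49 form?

Yes

K-8 and B-40 present → Z-43 forms (Rx 5).
Z-43 present → K-72 forms (Rx 3).
K-72 and E-58 present → Z-49 forms (Rx 1).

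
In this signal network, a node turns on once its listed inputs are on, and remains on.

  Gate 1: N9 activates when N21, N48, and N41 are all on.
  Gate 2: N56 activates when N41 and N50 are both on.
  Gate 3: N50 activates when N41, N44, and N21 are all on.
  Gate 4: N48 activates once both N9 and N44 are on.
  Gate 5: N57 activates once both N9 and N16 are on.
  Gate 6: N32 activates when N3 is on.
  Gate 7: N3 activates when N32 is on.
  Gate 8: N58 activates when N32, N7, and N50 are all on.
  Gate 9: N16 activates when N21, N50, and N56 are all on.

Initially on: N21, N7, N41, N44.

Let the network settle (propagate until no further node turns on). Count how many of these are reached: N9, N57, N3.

N9 would need N21, N48, and N41 (Gate 1), but N48 never turns on.
N57 would need N9 and N16 (Gate 5), but N9 never turns on.
N3 would need N32 (Gate 7), but N32 never turns on.
None of the 3 are reached.

0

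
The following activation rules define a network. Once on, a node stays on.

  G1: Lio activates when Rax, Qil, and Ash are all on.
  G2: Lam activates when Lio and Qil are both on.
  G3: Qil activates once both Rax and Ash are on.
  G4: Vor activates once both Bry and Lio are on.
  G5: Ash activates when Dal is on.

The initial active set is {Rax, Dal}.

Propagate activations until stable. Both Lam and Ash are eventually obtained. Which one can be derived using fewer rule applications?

Ash

Ash: Dal is on, so Ash activates (G5). [1 rule application]
Lam: G5: Dal on → Ash on. G3: Rax and Ash on → Qil on. G1: Rax, Qil, and Ash on → Lio on. Lio and Qil are on, so Lam activates (G2). [4 rule applications]
Ash needs fewer.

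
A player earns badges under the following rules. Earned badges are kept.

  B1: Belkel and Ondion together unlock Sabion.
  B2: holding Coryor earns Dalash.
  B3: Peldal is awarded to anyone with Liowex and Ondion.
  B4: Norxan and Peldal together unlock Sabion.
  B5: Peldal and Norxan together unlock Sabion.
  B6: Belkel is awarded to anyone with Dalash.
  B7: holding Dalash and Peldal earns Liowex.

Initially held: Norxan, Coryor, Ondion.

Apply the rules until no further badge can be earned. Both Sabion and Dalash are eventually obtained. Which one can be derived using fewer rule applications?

Dalash

Dalash: With Coryor, Dalash is earned (B2). [1 rule application]
Sabion: With Coryor, Dalash is earned (B2). With Dalash, Belkel is earned (B6). With Belkel and Ondion, Sabion is earned (B1). [3 rule applications]
Dalash needs fewer.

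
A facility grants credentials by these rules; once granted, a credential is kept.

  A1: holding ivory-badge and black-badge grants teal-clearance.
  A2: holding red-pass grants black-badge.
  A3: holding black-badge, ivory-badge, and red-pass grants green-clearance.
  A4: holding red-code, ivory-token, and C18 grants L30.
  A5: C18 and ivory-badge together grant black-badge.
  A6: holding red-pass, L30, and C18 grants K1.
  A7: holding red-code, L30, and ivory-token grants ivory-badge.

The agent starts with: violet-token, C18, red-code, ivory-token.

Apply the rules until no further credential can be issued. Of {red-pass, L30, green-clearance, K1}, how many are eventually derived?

Holding red-code, ivory-token, and C18 grants L30 (A4).
No rule produces red-pass, and it is not given.
L30: reached.
green-clearance would need black-badge, ivory-badge, and red-pass (A3), but red-pass is never granted.
K1 would need red-pass, L30, and C18 (A6), but red-pass is never granted.
Reached: L30 — 1 of the 4.

1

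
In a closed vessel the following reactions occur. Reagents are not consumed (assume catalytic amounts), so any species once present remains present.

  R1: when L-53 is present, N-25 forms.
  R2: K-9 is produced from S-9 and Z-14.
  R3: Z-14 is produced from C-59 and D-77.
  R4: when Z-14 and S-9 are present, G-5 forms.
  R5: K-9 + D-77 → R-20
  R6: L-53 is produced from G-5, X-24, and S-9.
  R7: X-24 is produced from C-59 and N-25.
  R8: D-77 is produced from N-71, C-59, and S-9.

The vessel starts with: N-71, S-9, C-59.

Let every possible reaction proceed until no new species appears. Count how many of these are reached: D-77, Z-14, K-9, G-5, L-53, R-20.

N-71, C-59, and S-9 present → D-77 forms (R8).
C-59 and D-77 present → Z-14 forms (R3).
S-9 and Z-14 present → K-9 forms (R2).
Z-14 and S-9 present → G-5 forms (R4).
K-9 and D-77 present → R-20 forms (R5).
D-77: reached.
Z-14: reached.
K-9: reached.
G-5: reached.
L-53 would need G-5, X-24, and S-9 (R6), but X-24 never forms.
R-20: reached.
Reached: D-77, Z-14, K-9, G-5, and R-20 — 5 of the 6.

5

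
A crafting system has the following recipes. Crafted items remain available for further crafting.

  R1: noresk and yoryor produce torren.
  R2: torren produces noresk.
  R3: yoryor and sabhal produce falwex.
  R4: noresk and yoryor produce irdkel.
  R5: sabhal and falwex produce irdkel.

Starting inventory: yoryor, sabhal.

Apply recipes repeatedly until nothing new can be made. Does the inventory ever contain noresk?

noresk would need torren (R2), but torren is never obtained.

No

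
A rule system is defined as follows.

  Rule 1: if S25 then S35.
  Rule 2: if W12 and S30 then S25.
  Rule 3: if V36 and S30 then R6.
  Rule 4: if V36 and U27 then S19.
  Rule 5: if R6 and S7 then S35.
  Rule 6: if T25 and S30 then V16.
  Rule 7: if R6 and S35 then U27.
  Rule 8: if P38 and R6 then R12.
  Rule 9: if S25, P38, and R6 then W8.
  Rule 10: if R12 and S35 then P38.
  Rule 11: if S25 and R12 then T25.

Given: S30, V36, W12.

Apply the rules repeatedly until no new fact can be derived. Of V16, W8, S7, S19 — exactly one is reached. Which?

V36 and S30 hold, so R6 follows (Rule 3).
From W12 and S30, Rule 2 gives S25.
From S25, Rule 1 gives S35.
From R6 and S35, Rule 7 gives U27.
V36 and U27 hold, so S19 follows (Rule 4).
No rule produces S7, and it is not given. W8 would need S25, P38, and R6 (Rule 9), but P38 is never established. V16 would need T25 and S30 (Rule 6), but T25 is never established.

S19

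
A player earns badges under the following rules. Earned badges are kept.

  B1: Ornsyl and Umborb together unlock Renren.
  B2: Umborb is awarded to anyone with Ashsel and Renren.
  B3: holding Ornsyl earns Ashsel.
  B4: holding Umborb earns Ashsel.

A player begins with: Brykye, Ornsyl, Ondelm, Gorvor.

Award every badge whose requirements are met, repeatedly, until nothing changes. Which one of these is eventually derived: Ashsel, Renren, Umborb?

Ashsel

With Ornsyl, Ashsel is earned (B3).
Umborb would need Ashsel and Renren (B2), but Renren is never earned. Renren would need Ornsyl and Umborb (B1), but Umborb is never earned.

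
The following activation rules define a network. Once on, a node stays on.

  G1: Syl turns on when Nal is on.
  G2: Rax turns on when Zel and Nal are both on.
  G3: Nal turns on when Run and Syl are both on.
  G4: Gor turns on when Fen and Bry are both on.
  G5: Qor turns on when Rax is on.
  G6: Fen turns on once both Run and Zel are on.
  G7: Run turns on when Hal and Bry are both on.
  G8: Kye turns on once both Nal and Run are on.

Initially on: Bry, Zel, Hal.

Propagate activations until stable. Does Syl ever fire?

Syl would need Nal (G1), but Nal never turns on.

No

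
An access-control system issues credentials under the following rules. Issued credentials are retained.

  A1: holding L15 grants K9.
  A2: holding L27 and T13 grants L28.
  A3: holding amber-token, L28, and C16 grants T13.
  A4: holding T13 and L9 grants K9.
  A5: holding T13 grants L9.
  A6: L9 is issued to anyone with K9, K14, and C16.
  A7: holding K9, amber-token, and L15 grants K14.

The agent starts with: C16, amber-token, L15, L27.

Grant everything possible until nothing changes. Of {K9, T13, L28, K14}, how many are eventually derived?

2

Holding L15 grants K9 (A1).
Holding K9, amber-token, and L15 grants K14 (A7).
K9: reached.
T13 would need amber-token, L28, and C16 (A3), but L28 is never granted.
L28 would need L27 and T13 (A2), but T13 is never granted.
K14: reached.
Reached: K9 and K14 — 2 of the 4.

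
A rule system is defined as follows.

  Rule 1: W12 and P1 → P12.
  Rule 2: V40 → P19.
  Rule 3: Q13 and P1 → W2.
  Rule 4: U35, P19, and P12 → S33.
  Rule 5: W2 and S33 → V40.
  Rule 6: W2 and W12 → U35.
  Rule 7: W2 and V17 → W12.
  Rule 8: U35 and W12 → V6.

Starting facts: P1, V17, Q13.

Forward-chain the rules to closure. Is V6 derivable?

Yes

Q13 and P1 hold, so W2 follows (Rule 3).
From W2 and V17, Rule 7 gives W12.
From W2 and W12, Rule 6 gives U35.
From U35 and W12, Rule 8 gives V6.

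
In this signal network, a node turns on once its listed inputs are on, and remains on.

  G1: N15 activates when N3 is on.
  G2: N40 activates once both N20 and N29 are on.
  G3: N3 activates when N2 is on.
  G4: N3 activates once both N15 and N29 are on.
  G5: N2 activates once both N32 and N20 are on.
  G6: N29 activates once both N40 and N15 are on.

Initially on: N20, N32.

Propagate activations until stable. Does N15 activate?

N32 and N20 are on, so N2 activates (G5).
N2 is on, so N3 activates (G3).
N3 is on, so N15 activates (G1).

Yes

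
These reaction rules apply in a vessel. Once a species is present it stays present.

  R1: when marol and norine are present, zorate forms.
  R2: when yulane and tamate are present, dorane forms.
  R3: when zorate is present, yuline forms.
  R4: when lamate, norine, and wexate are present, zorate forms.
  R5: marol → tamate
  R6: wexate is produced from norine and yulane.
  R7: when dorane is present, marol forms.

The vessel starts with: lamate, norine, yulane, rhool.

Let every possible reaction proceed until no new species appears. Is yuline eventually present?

Yes

norine and yulane present → wexate forms (R6).
lamate, norine, and wexate present → zorate forms (R4).
zorate present → yuline forms (R3).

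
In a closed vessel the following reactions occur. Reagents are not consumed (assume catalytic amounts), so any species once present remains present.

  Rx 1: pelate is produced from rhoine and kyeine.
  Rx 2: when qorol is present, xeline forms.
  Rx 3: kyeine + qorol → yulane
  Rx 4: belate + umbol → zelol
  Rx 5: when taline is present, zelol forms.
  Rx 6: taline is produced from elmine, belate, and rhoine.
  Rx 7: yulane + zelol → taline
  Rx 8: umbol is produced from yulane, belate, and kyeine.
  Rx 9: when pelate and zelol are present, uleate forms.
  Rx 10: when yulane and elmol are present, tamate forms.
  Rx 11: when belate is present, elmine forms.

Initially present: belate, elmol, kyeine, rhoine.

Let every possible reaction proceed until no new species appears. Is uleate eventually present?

Yes

rhoine and kyeine present → pelate forms (Rx 1).
belate present → elmine forms (Rx 11).
elmine, belate, and rhoine present → taline forms (Rx 6).
taline present → zelol forms (Rx 5).
pelate and zelol present → uleate forms (Rx 9).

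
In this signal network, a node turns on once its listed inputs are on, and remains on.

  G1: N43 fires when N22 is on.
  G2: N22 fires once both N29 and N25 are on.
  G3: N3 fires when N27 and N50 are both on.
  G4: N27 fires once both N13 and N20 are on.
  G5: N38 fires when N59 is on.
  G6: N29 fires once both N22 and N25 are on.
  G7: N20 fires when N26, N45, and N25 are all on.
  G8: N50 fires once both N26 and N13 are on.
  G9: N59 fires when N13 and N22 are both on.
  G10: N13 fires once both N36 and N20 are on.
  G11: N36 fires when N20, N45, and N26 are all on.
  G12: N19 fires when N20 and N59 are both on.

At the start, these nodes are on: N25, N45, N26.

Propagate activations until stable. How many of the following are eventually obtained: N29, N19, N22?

N29 would need N22 and N25 (G6), but N22 never turns on.
N19 would need N20 and N59 (G12), but N59 never turns on.
N22 would need N29 and N25 (G2), but N29 never turns on.
None of the 3 are reached.

0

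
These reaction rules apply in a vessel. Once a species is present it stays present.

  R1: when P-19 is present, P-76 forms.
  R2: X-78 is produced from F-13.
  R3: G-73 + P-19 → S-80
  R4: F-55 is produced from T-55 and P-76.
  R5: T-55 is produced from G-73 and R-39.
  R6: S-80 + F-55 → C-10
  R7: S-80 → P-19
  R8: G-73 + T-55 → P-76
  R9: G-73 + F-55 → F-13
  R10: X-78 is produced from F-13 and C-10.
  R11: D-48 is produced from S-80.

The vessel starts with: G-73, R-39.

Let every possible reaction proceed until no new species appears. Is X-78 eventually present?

Yes

G-73 and R-39 present → T-55 forms (R5).
G-73 and T-55 present → P-76 forms (R8).
T-55 and P-76 present → F-55 forms (R4).
G-73 and F-55 present → F-13 forms (R9).
F-13 present → X-78 forms (R2).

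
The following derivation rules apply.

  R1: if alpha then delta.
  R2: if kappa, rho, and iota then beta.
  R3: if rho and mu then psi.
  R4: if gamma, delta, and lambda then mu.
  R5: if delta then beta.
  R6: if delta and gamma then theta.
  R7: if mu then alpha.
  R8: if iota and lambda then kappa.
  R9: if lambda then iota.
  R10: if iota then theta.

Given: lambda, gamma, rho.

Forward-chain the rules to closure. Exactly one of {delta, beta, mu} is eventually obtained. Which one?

From lambda, R9 gives iota.
iota and lambda hold, so kappa follows (R8).
From kappa, rho, and iota, R2 gives beta.
delta would need alpha (R1), but alpha is never established. mu would need gamma, delta, and lambda (R4), but delta is never established.

beta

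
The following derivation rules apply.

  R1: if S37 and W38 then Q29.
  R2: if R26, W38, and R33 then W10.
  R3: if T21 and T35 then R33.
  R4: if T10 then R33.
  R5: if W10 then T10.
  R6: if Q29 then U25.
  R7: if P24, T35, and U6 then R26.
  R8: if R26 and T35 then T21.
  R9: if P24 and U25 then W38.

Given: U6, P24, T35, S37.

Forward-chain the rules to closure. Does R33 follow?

Yes

P24, T35, and U6 hold, so R26 follows (R7).
From R26 and T35, R8 gives T21.
T21 and T35 hold, so R33 follows (R3).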